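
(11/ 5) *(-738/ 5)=-8118/ 25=-324.72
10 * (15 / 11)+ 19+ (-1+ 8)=39.64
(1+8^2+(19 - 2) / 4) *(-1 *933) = -258441 / 4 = -64610.25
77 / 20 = 3.85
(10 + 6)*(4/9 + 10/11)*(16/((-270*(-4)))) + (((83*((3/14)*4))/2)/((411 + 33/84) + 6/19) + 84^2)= 20656380275372/2927322585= 7056.41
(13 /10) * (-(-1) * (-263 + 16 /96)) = -20501 /60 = -341.68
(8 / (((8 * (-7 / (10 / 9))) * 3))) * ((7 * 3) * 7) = -70 / 9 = -7.78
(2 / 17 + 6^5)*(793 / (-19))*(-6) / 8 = 157244763 / 646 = 243412.95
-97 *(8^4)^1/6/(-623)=198656/1869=106.29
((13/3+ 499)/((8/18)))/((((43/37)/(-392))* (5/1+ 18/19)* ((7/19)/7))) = -5929706580/4859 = -1220355.34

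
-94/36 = -47/18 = -2.61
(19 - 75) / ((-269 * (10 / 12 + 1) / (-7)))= -2352 / 2959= -0.79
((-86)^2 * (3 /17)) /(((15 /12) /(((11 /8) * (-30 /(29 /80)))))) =-58576320 /493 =-118816.06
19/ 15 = 1.27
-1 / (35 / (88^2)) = -7744 / 35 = -221.26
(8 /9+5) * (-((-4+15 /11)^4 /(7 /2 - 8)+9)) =12117973 /1185921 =10.22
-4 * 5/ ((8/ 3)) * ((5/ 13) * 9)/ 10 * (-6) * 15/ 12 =2025/ 104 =19.47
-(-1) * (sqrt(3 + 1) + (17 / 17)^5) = 3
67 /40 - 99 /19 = -2687 /760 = -3.54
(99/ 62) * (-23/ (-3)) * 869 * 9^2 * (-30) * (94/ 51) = -25109867970/ 527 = -47646808.29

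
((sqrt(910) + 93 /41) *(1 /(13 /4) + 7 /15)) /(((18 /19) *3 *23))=88939 /3309930 + 2869 *sqrt(910) /242190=0.38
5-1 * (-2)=7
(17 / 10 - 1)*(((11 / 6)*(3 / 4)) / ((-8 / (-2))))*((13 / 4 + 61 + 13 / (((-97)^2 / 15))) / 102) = 186254761 / 1228439040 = 0.15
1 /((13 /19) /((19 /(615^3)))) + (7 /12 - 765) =-9246105368681 /12095635500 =-764.42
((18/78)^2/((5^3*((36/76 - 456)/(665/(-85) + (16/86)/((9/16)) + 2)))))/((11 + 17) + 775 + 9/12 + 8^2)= 2746412/463912185774375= 0.00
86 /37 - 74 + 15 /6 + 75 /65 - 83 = -145283 /962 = -151.02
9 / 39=3 / 13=0.23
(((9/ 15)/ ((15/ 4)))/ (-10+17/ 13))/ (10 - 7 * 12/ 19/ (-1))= -494/ 387025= -0.00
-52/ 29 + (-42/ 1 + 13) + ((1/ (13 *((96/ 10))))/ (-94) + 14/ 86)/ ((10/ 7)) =-30.68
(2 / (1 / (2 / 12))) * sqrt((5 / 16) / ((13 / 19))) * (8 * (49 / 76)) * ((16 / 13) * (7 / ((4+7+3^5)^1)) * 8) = 10976 * sqrt(1235) / 1223391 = 0.32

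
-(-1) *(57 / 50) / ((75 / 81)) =1539 / 1250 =1.23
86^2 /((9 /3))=7396 /3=2465.33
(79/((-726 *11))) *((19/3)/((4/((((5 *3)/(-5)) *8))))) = 1501/3993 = 0.38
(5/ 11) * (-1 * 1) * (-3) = 15/ 11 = 1.36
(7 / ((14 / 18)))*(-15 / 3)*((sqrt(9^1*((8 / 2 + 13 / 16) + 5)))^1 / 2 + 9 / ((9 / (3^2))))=-405 - 135*sqrt(157) / 8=-616.44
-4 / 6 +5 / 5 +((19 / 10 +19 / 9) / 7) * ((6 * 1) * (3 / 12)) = 167 / 140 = 1.19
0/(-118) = 0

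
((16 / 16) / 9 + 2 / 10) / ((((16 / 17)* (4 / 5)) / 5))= 595 / 288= 2.07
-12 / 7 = -1.71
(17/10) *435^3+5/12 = 1679182655/12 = 139931887.92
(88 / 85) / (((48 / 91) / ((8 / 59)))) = 0.27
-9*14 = -126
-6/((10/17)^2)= -867/50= -17.34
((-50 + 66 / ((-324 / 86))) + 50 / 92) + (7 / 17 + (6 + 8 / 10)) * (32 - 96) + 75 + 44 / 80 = -95641771 / 211140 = -452.98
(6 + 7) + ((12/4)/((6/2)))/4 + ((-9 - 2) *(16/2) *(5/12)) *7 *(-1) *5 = 15559/12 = 1296.58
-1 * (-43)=43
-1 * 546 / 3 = -182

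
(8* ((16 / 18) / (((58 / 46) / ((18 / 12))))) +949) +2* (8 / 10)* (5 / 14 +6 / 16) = 2919032 / 3045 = 958.63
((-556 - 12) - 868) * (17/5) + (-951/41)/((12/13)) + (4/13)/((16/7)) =-26156407/5330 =-4907.39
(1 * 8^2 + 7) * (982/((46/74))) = 2579714/23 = 112161.48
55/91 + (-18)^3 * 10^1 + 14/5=-26534051/455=-58316.60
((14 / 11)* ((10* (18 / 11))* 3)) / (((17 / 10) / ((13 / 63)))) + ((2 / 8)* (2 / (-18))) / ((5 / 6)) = 465943 / 61710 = 7.55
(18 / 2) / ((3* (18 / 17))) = 17 / 6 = 2.83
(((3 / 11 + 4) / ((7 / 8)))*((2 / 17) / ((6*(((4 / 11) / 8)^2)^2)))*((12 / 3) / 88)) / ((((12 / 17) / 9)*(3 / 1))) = 90992 / 21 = 4332.95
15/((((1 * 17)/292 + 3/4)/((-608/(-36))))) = 55480/177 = 313.45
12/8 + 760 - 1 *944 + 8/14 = -2547/14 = -181.93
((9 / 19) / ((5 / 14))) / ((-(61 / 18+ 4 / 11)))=-24948 / 70585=-0.35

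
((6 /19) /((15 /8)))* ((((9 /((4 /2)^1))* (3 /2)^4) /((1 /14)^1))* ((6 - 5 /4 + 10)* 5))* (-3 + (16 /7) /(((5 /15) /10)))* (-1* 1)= -19742049 /76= -259763.80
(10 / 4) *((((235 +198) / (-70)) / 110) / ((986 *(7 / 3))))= -1299 / 21258160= -0.00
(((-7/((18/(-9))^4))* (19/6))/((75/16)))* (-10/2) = 133/90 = 1.48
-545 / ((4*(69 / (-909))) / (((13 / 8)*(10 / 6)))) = 3577925 / 736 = 4861.31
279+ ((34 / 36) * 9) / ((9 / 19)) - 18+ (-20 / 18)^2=45389 / 162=280.18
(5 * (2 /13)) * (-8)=-80 /13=-6.15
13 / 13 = 1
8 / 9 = 0.89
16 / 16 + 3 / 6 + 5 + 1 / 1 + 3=21 / 2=10.50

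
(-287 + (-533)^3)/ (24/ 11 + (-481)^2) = -1665616964/ 2544995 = -654.47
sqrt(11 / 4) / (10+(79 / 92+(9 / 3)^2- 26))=-46 * sqrt(11) / 565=-0.27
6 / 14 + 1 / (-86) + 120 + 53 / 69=5033785 / 41538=121.19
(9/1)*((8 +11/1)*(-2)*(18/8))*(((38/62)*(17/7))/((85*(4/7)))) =-29241/1240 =-23.58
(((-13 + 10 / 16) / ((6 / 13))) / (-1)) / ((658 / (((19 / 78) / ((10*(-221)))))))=-0.00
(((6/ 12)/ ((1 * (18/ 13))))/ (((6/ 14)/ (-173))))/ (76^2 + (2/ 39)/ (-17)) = -3479203/ 137861496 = -0.03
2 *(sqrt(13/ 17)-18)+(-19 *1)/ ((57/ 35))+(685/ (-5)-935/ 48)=-9799/ 48+2 *sqrt(221)/ 17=-202.40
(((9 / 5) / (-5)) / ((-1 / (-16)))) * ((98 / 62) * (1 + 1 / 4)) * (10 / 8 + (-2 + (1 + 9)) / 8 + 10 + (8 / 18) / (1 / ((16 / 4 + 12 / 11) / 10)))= -1210447 / 8525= -141.99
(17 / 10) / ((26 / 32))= 136 / 65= 2.09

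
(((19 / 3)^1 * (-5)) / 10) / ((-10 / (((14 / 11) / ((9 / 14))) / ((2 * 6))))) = 931 / 17820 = 0.05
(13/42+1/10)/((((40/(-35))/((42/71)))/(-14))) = 2107/710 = 2.97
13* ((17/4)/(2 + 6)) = 221/32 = 6.91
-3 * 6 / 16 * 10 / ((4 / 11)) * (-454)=112365 / 8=14045.62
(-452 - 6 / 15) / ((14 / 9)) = -10179 / 35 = -290.83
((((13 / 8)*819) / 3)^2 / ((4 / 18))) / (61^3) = 113358609 / 29053568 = 3.90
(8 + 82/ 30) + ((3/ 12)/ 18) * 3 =431/ 40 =10.78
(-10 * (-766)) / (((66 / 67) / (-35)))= -8981350 / 33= -272162.12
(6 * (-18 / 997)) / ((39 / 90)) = -3240 / 12961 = -0.25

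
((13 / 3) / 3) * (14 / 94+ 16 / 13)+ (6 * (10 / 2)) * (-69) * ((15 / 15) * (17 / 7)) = -5025.15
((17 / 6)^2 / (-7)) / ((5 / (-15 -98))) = 32657 / 1260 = 25.92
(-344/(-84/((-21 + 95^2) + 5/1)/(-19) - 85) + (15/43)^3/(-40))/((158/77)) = 137290826283303/69627331696688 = 1.97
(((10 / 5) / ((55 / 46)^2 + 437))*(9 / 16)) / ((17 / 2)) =1587 / 5257063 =0.00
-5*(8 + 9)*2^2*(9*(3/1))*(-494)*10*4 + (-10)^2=181396900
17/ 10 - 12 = -103/ 10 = -10.30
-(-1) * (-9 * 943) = -8487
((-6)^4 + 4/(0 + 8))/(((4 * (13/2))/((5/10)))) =24.93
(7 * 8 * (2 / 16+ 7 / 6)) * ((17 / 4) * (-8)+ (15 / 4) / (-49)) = -207049 / 84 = -2464.87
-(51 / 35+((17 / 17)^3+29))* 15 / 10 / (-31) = 3303 / 2170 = 1.52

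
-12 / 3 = -4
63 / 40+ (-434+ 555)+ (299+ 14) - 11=16983 / 40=424.58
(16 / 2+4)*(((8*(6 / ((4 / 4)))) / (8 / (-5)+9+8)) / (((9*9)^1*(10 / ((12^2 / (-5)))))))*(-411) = 210432 / 385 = 546.58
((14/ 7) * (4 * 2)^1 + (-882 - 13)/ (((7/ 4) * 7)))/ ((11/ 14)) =-5592/ 77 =-72.62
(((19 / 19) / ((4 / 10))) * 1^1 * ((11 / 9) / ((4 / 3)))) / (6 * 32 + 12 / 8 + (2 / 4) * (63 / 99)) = 605 / 51168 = 0.01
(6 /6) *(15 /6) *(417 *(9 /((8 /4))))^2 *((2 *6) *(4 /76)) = 211275135 /38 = 5559871.97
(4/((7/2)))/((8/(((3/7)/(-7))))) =-3/343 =-0.01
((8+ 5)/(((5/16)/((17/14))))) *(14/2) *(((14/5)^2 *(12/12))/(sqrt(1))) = 346528/125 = 2772.22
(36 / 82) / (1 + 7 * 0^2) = 0.44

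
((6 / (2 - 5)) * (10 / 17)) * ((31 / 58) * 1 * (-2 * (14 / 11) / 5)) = 1736 / 5423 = 0.32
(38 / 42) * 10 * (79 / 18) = 7505 / 189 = 39.71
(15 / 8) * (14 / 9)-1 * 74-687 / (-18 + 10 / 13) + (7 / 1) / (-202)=-2120827 / 67872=-31.25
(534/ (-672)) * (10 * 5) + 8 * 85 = 35855/ 56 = 640.27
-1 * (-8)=8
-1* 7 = -7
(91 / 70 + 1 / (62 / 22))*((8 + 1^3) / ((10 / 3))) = 13851 / 3100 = 4.47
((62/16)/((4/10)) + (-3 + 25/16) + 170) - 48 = 521/4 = 130.25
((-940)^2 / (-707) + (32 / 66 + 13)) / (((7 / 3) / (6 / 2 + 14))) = -490351145 / 54439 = -9007.35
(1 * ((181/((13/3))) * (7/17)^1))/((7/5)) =2715/221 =12.29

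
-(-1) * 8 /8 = 1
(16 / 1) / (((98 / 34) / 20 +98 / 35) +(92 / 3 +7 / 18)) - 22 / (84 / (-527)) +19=688193525 / 4369638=157.49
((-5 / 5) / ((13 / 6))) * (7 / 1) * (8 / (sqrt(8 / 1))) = -84 * sqrt(2) / 13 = -9.14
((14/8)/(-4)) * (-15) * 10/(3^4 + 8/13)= 6825/8488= 0.80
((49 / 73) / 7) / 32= 7 / 2336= 0.00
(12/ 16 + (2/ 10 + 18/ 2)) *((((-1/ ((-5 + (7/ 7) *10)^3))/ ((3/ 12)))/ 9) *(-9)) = 199/ 625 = 0.32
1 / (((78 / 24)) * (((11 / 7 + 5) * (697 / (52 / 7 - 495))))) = -6826 / 208403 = -0.03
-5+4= -1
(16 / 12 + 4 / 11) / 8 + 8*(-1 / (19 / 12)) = -3035 / 627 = -4.84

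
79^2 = 6241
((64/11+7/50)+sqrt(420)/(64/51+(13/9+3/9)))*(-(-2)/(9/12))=13108/825+51*sqrt(105)/29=33.91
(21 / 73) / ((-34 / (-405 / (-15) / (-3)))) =0.08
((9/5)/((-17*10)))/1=-9/850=-0.01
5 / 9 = 0.56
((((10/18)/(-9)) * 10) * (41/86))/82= -25/6966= -0.00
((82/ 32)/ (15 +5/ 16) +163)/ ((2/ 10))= 39976/ 49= 815.84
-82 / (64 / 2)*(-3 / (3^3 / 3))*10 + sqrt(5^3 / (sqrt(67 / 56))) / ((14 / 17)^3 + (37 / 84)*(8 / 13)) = 205 / 24 + 6706245*134^(3 / 4)*sqrt(5)*7^(1 / 4) / 74549158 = 21.43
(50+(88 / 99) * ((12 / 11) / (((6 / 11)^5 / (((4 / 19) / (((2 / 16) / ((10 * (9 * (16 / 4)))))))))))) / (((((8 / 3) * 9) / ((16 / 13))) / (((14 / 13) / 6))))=263444020 / 2340819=112.54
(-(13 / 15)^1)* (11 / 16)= -143 / 240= -0.60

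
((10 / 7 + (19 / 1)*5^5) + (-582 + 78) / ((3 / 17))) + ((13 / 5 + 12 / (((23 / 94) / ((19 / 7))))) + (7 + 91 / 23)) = 45617018 / 805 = 56667.10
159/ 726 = 53/ 242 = 0.22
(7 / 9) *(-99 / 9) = -77 / 9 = -8.56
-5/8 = -0.62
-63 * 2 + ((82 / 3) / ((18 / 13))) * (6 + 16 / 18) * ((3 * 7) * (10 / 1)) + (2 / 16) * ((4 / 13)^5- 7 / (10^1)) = 68407228474469 / 2405978640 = 28432.18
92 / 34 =46 / 17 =2.71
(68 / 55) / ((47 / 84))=5712 / 2585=2.21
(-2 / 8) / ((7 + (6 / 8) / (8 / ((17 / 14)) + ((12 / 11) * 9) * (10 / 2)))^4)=-752171046025314304 / 7279614580703946593281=-0.00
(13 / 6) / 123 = 0.02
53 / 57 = 0.93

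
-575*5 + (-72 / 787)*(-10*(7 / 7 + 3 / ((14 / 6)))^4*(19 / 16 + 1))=-761334775 / 269941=-2820.37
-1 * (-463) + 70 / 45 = 4181 / 9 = 464.56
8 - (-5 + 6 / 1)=7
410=410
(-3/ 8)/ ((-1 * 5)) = 3/ 40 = 0.08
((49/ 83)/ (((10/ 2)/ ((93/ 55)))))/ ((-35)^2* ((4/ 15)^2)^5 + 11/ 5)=4204473328125/ 46377309128887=0.09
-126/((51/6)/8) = -2016/17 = -118.59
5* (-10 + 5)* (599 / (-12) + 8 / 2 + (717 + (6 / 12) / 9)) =-604025 / 36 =-16778.47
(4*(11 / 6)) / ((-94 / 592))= -6512 / 141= -46.18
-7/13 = -0.54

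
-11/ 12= -0.92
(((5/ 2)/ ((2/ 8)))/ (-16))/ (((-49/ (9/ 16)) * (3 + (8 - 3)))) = 45/ 50176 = 0.00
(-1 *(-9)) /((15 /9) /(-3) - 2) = -81 /23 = -3.52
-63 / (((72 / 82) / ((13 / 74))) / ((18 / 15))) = -11193 / 740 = -15.13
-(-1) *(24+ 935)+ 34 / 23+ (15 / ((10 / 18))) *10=28301 / 23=1230.48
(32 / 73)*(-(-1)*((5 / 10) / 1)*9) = 144 / 73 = 1.97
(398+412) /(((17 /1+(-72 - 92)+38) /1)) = -810 /109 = -7.43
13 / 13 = 1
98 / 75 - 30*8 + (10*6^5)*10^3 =5831982098 / 75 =77759761.31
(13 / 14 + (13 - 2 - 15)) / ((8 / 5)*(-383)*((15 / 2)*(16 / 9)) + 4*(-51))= 129 / 351736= 0.00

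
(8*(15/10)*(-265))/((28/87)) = -69165/7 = -9880.71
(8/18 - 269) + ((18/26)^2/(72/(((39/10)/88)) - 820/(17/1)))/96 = -350286331229/1304334720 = -268.56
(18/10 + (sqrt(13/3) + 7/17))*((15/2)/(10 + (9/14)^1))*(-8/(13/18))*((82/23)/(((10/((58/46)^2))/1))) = -19602862272/2003235715 - 34756848*sqrt(39)/23567479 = -19.00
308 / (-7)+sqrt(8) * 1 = -44+2 * sqrt(2) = -41.17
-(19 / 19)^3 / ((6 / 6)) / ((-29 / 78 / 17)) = 1326 / 29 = 45.72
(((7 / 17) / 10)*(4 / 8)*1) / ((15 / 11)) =77 / 5100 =0.02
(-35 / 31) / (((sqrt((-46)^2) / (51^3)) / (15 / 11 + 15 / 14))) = -7928.11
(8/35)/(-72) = -0.00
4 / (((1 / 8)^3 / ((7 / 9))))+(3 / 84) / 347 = 139288585 / 87444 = 1592.89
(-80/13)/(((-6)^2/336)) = -2240/39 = -57.44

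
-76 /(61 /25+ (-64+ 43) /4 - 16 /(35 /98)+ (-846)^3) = 7600 /60549578361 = 0.00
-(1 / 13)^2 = -1 / 169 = -0.01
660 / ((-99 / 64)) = -1280 / 3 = -426.67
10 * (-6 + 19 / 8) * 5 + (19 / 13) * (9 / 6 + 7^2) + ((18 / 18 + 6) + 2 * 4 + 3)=-4651 / 52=-89.44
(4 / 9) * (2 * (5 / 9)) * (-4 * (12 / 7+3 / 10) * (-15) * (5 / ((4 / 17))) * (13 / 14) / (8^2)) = 259675 / 14112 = 18.40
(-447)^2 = 199809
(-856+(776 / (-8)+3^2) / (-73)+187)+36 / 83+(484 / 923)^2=-3443388779627 / 5161837811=-667.09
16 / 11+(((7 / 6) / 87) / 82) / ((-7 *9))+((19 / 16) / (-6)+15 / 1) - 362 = -11720965903 / 33900768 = -345.74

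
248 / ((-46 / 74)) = -9176 / 23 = -398.96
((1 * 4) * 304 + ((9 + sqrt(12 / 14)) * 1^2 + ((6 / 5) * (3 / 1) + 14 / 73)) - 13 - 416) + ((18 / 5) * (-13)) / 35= 799.38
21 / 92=0.23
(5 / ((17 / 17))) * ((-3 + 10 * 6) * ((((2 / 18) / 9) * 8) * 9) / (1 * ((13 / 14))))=272.82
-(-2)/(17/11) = 22/17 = 1.29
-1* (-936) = 936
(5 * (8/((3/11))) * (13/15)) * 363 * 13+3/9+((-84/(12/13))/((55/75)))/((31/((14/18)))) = 613630748/1023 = 599834.55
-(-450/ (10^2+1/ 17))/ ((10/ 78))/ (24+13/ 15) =11050/ 7833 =1.41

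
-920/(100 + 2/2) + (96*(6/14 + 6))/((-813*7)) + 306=398038654/1341179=296.78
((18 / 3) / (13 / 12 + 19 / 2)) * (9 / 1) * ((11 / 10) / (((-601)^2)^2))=3564 / 82846013124635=0.00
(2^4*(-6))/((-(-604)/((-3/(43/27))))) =1944/6493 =0.30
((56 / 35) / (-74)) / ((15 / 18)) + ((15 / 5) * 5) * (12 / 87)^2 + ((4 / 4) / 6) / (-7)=7698347 / 32672850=0.24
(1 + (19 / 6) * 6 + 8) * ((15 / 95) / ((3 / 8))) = 224 / 19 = 11.79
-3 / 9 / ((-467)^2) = -1 / 654267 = -0.00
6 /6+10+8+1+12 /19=392 /19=20.63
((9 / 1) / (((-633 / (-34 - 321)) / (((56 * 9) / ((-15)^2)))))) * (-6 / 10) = -6.78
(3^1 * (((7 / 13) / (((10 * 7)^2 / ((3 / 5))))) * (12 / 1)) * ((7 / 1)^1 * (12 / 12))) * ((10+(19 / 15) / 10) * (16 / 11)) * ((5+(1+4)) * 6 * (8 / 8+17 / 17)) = 2624832 / 89375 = 29.37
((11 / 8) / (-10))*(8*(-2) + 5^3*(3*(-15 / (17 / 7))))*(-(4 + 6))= -436117 / 136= -3206.74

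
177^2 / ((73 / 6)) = 187974 / 73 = 2574.99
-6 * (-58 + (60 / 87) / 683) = 6892716 / 19807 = 347.99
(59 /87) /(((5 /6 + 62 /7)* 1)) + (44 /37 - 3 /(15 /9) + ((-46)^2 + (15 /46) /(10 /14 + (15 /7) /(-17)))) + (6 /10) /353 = 4055493700421 /1916571140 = 2116.02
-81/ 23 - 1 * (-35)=724/ 23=31.48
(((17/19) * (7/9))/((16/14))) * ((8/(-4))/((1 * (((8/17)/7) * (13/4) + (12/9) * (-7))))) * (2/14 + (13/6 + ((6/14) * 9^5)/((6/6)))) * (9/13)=15052845619/6429904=2341.07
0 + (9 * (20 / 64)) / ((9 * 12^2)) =5 / 2304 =0.00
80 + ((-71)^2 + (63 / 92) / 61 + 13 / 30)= 431123203 / 84180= 5121.44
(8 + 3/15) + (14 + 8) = 151/5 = 30.20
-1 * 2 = -2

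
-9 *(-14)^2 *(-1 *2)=3528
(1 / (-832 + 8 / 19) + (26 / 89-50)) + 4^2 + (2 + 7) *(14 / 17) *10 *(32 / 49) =2458910771 / 167337800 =14.69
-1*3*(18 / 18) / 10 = -3 / 10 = -0.30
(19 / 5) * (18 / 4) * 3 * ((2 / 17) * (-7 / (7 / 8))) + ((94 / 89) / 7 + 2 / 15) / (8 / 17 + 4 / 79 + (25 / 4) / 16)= -597284814296 / 12451044375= -47.97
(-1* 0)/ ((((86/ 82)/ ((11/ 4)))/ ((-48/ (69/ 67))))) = 0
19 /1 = 19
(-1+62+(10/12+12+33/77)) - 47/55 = 73.41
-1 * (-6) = 6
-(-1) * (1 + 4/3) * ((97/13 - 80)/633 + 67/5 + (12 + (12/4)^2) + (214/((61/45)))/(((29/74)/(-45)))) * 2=-18437135709482/218356515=-84435.93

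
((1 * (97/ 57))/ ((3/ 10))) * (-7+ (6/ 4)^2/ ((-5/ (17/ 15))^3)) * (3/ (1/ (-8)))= 511156244/ 534375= 956.55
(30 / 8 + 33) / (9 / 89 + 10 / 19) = 248577 / 4244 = 58.57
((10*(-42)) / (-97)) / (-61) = -0.07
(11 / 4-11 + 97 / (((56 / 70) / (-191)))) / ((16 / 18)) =-26062.88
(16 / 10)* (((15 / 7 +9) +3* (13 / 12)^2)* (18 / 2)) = 14781 / 70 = 211.16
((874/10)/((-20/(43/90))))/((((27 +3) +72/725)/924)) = -41960303/654660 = -64.09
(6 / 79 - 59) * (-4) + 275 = 40345 / 79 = 510.70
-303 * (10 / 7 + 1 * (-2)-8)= 18180 / 7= 2597.14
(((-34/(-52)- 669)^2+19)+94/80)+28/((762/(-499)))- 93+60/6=1150259056573/2575560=446605.42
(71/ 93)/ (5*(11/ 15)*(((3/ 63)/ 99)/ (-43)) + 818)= 0.00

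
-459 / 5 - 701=-3964 / 5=-792.80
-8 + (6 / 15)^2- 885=-22321 / 25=-892.84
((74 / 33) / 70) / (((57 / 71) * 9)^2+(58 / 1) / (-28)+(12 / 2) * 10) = 373034 / 1282481805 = 0.00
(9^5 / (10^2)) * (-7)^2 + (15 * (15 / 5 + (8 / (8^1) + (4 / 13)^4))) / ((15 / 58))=83302525961 / 2856100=29166.53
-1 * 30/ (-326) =15/ 163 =0.09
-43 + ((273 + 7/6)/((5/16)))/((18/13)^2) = 100753/243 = 414.62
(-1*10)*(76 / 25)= -152 / 5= -30.40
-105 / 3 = -35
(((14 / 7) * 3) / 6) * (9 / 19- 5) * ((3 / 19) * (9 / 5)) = -2322 / 1805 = -1.29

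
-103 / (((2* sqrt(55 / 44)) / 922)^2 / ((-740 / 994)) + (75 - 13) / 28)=-45355381736 / 975042869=-46.52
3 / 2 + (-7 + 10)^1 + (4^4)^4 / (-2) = -4294967287 / 2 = -2147483643.50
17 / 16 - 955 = -15263 / 16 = -953.94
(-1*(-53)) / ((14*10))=53 / 140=0.38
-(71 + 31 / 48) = -3439 / 48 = -71.65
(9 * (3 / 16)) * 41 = 1107 / 16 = 69.19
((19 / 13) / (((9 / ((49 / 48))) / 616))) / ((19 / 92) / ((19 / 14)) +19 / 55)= 90684055 / 441909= 205.21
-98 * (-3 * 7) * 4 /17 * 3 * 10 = 246960 /17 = 14527.06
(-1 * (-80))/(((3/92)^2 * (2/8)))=300942.22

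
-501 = -501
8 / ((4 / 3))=6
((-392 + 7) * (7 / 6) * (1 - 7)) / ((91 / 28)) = 10780 / 13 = 829.23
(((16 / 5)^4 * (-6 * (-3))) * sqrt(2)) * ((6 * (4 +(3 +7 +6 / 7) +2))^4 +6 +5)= 296404990946574336 * sqrt(2) / 1500625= 279336915053.21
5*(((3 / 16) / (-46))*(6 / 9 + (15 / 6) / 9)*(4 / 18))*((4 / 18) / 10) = -17 / 178848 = -0.00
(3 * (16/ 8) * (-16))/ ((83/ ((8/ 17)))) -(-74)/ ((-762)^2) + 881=360673750213/ 409644342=880.46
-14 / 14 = -1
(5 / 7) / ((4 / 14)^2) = 35 / 4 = 8.75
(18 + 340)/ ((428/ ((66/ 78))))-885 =-2460101/ 2782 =-884.29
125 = 125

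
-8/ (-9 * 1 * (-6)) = -4/ 27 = -0.15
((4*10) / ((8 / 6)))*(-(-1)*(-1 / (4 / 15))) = -225 / 2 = -112.50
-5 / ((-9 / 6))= 10 / 3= 3.33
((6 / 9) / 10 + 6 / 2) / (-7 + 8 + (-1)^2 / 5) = 23 / 9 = 2.56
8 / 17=0.47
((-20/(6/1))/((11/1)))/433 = -10/14289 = -0.00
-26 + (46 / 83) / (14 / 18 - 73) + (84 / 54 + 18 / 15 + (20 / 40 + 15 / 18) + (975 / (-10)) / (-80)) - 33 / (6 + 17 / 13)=-3722037229 / 147607200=-25.22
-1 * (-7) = 7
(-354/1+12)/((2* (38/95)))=-855/2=-427.50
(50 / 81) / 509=50 / 41229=0.00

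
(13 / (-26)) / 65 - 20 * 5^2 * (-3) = 194999 / 130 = 1499.99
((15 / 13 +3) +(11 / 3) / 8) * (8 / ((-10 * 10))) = -1439 / 3900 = -0.37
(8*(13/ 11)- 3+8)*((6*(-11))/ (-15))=318/ 5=63.60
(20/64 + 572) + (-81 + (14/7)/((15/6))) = 39369/80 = 492.11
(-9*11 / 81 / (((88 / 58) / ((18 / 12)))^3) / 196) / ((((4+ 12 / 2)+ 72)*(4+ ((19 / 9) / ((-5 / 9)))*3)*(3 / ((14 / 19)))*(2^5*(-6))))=-121945 / 9599614058496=-0.00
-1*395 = -395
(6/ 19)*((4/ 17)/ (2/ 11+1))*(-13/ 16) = -33/ 646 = -0.05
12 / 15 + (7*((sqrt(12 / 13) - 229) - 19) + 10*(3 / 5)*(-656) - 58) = -28646 / 5 + 14*sqrt(39) / 13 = -5722.47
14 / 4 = 7 / 2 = 3.50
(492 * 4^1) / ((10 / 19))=18696 / 5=3739.20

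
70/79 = 0.89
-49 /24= -2.04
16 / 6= 8 / 3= 2.67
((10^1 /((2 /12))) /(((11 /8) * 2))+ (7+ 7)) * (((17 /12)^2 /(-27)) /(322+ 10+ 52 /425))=-24196525 /3018394368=-0.01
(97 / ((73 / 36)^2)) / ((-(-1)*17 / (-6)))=-754272 / 90593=-8.33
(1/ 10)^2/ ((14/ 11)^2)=0.01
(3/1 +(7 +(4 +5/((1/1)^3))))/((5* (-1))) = -19/5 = -3.80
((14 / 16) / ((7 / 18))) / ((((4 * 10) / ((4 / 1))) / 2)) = 0.45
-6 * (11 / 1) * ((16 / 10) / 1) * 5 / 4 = -132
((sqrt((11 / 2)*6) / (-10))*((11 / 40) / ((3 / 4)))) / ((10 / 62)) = -341*sqrt(33) / 1500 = -1.31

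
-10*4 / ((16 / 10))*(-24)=600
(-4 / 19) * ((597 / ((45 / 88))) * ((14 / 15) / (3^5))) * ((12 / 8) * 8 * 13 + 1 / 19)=-581538496 / 3947535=-147.32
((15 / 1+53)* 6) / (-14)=-204 / 7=-29.14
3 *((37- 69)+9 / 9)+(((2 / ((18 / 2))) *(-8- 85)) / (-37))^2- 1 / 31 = -35414600 / 381951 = -92.72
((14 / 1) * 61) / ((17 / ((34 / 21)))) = 244 / 3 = 81.33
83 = 83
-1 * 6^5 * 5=-38880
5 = 5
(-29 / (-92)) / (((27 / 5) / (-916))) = -33205 / 621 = -53.47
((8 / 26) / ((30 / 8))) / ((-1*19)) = -16 / 3705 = -0.00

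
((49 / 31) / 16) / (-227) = -49 / 112592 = -0.00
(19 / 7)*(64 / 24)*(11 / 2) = 39.81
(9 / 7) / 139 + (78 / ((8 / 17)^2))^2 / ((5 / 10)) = 123605488701 / 498176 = 248116.10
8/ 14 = 4/ 7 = 0.57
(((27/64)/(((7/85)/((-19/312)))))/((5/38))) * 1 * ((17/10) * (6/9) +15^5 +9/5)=-209713606959/116480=-1800425.88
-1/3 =-0.33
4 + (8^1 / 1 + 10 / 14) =89 / 7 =12.71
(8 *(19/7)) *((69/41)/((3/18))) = 62928/287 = 219.26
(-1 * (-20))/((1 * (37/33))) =17.84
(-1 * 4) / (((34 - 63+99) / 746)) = -1492 / 35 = -42.63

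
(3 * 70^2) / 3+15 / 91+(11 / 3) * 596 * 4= 3724129 / 273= 13641.50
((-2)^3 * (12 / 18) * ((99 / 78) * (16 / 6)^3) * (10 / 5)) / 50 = -45056 / 8775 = -5.13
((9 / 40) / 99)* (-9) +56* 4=98551 / 440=223.98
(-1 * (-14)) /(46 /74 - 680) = -74 /3591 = -0.02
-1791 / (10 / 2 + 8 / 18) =-16119 / 49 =-328.96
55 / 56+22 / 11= 167 / 56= 2.98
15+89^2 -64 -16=7856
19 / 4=4.75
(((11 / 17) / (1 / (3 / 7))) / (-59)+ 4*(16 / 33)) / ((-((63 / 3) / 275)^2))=-3081753125 / 9288783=-331.77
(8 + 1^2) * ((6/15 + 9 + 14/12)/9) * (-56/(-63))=1268/135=9.39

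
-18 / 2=-9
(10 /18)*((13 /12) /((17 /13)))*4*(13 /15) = 2197 /1377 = 1.60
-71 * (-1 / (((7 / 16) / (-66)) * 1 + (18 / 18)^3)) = 74976 / 1049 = 71.47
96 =96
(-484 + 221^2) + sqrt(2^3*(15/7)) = 2*sqrt(210)/7 + 48357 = 48361.14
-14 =-14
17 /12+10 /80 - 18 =-395 /24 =-16.46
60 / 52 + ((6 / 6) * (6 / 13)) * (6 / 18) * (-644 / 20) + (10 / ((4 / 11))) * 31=8487 / 10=848.70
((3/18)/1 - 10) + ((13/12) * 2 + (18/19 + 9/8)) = -2551/456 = -5.59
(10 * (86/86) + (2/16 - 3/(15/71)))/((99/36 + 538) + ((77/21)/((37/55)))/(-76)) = -343767/45611620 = -0.01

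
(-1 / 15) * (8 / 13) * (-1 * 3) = 8 / 65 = 0.12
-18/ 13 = -1.38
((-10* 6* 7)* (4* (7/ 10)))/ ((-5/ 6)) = 7056/ 5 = 1411.20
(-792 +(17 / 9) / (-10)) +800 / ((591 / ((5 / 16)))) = -14038009 / 17730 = -791.77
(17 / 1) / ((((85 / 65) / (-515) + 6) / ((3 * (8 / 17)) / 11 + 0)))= 160680 / 441683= 0.36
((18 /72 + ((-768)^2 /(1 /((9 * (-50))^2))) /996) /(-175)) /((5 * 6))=-39813120083 /1743000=-22841.72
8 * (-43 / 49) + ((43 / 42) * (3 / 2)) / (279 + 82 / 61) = -3358945 / 478828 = -7.01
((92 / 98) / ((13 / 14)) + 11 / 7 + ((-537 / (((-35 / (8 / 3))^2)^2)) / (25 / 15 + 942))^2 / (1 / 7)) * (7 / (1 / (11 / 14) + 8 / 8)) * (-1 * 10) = -154242329575718579998066 / 1939216907626400390625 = -79.54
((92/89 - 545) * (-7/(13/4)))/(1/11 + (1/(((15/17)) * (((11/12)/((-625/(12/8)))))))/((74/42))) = -551714548/137640191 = -4.01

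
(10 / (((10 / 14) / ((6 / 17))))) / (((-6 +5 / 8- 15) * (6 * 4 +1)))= -672 / 69275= -0.01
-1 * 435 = -435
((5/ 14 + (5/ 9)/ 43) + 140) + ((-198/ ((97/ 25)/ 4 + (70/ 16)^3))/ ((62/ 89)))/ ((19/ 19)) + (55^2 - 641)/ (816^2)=57691679237175829/ 421050684062736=137.02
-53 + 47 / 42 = -51.88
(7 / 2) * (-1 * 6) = -21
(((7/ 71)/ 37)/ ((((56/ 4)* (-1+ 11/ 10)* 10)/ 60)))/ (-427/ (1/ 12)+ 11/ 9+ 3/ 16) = -0.00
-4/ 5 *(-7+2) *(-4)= -16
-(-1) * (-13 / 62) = -13 / 62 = -0.21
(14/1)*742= 10388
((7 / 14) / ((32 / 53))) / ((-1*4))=-53 / 256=-0.21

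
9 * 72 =648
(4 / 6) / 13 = 0.05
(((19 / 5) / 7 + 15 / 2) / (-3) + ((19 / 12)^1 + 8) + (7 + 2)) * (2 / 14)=6679 / 2940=2.27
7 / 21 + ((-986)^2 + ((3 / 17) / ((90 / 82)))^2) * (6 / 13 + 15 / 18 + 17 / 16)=7153253003527 / 3121200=2291827.82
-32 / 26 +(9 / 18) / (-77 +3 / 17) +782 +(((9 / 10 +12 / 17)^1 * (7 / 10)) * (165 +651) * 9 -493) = 7252392703 / 848900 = 8543.28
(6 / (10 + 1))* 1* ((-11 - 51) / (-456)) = 31 / 418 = 0.07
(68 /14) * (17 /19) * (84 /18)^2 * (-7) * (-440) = 49846720 /171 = 291501.29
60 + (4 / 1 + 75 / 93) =2009 / 31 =64.81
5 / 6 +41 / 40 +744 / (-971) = 127253 / 116520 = 1.09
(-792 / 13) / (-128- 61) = 88 / 273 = 0.32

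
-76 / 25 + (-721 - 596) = -33001 / 25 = -1320.04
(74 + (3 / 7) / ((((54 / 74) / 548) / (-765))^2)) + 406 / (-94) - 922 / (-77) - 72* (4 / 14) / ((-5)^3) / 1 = 191956566375689219 / 1357125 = 141443541586.58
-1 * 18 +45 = 27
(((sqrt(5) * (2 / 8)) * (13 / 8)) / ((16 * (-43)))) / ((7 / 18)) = -117 * sqrt(5) / 77056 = -0.00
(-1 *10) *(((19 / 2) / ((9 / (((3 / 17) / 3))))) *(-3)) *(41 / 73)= 3895 / 3723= 1.05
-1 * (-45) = 45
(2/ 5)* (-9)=-18/ 5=-3.60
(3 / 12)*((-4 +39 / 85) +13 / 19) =-2307 / 3230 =-0.71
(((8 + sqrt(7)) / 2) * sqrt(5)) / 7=1.70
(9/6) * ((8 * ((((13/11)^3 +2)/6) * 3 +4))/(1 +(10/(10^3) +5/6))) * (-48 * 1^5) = -1339804800/736043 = -1820.28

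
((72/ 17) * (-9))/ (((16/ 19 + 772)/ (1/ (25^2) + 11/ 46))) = -10651419/ 897100625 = -0.01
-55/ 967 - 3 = -2956/ 967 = -3.06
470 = 470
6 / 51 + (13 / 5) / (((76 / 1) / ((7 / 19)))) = 15987 / 122740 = 0.13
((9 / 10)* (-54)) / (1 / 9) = -2187 / 5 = -437.40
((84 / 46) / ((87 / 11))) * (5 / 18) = 385 / 6003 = 0.06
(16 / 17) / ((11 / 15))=240 / 187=1.28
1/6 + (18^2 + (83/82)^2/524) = 3426503827/10570128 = 324.17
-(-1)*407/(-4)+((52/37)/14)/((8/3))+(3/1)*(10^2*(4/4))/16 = -85949/1036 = -82.96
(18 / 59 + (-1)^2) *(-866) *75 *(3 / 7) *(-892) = 1911868200 / 59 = 32404545.76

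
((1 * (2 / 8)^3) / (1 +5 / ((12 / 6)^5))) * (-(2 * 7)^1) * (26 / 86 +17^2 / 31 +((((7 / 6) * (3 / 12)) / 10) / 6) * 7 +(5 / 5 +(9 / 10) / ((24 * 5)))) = -716605169 / 355111200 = -2.02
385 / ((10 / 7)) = 539 / 2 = 269.50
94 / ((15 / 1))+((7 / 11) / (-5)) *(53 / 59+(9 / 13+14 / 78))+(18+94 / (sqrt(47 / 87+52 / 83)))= 111.07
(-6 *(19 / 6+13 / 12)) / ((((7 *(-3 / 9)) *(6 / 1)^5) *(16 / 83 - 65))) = -1411 / 65064384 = -0.00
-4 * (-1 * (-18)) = -72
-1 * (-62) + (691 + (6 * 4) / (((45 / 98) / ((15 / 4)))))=949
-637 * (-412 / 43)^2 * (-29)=3135680912 / 1849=1695879.35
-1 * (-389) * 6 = 2334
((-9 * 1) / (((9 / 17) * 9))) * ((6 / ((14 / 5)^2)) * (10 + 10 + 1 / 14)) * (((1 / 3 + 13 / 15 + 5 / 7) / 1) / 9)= -1600295 / 259308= -6.17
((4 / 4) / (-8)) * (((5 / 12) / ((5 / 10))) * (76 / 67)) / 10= -19 / 1608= -0.01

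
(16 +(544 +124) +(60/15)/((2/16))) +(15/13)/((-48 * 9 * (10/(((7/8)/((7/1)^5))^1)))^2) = 4272645915621457921/5967382563717120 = 716.00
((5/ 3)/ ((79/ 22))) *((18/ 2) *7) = 2310/ 79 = 29.24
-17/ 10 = -1.70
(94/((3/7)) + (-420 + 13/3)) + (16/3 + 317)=126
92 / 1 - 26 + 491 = 557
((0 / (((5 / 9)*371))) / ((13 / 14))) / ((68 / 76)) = 0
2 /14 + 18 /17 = 143 /119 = 1.20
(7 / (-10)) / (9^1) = -7 / 90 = -0.08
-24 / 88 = -3 / 11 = -0.27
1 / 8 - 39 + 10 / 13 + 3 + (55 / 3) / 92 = -250489 / 7176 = -34.91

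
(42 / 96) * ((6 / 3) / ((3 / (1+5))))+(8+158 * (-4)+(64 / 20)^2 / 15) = -932351 / 1500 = -621.57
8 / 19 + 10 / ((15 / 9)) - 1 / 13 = 1567 / 247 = 6.34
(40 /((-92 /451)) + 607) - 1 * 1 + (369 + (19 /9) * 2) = 162109 /207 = 783.14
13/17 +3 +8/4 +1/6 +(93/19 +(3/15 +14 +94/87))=7336207/281010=26.11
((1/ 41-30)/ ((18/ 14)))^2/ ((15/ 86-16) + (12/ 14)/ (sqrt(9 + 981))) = -23346145711002730/ 679714391646783-3831729021148*sqrt(110)/ 679714391646783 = -34.41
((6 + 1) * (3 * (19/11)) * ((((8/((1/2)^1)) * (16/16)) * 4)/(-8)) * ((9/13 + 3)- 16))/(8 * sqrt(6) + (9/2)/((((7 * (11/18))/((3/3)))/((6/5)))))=-723945600/61405721 + 4587968000 * sqrt(6)/61405721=171.23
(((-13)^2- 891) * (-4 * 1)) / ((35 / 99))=285912 / 35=8168.91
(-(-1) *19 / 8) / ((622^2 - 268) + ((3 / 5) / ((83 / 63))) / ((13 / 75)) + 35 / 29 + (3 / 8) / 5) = 2972645 / 483908943313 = 0.00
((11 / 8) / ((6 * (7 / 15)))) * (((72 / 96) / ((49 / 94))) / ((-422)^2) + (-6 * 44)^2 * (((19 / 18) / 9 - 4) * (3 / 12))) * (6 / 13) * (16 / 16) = -15333.32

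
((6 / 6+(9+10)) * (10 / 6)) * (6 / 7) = 200 / 7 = 28.57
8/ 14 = 4/ 7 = 0.57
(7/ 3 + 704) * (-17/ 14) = -36023/ 42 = -857.69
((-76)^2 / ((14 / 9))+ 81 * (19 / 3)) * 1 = 29583 / 7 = 4226.14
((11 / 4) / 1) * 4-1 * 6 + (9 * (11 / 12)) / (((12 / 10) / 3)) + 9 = 34.62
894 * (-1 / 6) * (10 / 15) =-298 / 3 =-99.33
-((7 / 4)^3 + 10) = -983 / 64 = -15.36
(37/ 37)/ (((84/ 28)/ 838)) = 838/ 3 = 279.33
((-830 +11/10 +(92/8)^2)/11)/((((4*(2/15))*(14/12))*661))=-125397/814352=-0.15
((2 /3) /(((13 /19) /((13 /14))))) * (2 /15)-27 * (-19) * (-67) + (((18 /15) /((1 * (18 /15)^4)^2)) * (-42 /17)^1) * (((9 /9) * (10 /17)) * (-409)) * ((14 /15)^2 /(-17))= -310293635982557 /9025574040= -34379.38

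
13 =13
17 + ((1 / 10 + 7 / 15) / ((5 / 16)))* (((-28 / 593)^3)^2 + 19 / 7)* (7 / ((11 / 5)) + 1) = 9437695062389297111279 / 251119332762446892975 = 37.58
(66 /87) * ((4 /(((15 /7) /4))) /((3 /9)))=2464 /145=16.99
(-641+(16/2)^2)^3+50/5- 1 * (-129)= -192099894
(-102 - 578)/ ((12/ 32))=-1813.33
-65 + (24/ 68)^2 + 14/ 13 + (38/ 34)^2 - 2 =-242512/ 3757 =-64.55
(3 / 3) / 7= 1 / 7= 0.14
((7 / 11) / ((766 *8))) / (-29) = -7 / 1954832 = -0.00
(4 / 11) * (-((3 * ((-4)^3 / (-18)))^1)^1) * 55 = -640 / 3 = -213.33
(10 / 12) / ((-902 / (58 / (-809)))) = 0.00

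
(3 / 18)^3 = 1 / 216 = 0.00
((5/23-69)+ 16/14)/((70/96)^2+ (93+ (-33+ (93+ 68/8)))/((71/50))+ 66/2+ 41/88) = -3919145472/8559690097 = -0.46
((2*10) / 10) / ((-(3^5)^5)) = -0.00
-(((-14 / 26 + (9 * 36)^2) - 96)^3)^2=-6423959698839216869835917453241765169 / 4826809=-1330891630234222416887827000000.00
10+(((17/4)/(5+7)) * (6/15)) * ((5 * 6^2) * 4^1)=112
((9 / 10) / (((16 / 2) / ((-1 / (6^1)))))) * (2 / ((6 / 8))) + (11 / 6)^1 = 1.78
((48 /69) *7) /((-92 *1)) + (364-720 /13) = 2121984 /6877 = 308.56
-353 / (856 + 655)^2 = -353 / 2283121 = -0.00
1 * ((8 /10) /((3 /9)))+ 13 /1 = 77 /5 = 15.40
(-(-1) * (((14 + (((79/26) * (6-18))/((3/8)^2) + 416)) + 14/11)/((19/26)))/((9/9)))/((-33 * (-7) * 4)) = 0.25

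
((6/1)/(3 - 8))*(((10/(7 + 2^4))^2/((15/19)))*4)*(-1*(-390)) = -237120/529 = -448.24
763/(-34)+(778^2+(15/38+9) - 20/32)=1564018529/2584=605270.33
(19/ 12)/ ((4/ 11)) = 209/ 48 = 4.35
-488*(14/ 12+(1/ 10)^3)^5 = -32175886523093982323/ 30375000000000000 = -1059.29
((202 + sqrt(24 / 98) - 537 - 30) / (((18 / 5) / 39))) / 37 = -106.72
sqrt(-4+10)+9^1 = sqrt(6)+9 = 11.45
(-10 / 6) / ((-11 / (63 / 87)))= 35 / 319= 0.11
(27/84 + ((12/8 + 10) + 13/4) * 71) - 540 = 3553/7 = 507.57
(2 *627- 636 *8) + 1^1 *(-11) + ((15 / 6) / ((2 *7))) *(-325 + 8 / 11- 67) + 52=-297441 / 77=-3862.87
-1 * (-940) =940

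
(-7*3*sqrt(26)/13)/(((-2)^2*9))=-7*sqrt(26)/156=-0.23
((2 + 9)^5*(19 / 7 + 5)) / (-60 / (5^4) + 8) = 543547125 / 3458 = 157185.40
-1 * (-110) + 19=129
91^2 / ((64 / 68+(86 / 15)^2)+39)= 31674825 / 278507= 113.73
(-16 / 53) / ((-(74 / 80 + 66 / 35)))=4480 / 41711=0.11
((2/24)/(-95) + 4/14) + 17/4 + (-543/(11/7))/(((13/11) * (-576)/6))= 6291217/829920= 7.58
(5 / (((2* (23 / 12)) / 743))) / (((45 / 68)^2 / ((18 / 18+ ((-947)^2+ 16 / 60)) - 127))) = 92420211744736 / 46575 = 1984330901.66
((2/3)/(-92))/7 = -1/966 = -0.00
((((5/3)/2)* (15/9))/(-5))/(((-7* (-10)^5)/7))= -1/360000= -0.00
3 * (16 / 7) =48 / 7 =6.86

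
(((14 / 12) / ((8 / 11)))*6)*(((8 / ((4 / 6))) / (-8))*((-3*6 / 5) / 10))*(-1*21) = -43659 / 400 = -109.15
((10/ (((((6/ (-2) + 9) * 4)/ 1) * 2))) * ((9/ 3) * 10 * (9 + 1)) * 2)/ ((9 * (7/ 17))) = 2125/ 63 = 33.73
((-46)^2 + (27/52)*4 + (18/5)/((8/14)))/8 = 276169/1040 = 265.55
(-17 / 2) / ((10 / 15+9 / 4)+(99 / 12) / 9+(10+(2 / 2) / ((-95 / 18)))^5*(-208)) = 394628278125 / 877594835947531511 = 0.00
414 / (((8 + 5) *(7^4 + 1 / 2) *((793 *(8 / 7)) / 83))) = 40089 / 33009418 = 0.00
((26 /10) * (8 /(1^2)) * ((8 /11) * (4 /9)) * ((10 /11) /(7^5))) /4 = 1664 /18302823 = 0.00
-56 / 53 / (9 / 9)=-56 / 53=-1.06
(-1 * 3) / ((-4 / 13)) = 9.75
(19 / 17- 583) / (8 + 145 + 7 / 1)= -2473 / 680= -3.64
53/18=2.94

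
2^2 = 4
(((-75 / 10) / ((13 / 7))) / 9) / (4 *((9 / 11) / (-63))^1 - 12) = 2695 / 72384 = 0.04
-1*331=-331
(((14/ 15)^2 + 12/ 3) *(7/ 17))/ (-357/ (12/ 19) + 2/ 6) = -30688/ 8643225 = -0.00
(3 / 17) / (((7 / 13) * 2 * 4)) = 39 / 952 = 0.04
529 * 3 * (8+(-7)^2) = 90459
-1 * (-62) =62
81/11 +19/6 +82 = 6107/66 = 92.53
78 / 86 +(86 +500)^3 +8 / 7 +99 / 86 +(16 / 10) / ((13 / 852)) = 7874136319767 / 39130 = 201230164.06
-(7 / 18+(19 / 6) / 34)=-295 / 612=-0.48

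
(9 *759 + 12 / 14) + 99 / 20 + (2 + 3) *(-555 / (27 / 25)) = 5376877 / 1260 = 4267.36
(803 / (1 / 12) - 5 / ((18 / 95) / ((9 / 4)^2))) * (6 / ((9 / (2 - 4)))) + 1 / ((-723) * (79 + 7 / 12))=-23328280677 / 1841240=-12669.88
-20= -20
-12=-12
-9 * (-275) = 2475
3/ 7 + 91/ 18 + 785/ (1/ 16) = 1583251/ 126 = 12565.48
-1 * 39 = -39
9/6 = 3/2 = 1.50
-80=-80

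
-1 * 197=-197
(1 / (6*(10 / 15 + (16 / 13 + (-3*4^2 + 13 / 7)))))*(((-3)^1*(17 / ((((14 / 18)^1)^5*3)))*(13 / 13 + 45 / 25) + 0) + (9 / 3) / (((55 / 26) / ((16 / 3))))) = 27411163 / 45574067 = 0.60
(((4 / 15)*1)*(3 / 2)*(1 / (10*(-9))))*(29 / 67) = -29 / 15075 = -0.00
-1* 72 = -72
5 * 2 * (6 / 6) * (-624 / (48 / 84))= -10920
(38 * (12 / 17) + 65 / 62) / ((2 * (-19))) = -29377 / 40052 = -0.73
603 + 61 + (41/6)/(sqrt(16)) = 15977/24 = 665.71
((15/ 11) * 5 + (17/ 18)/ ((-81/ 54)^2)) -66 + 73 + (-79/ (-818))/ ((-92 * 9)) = 954689795/ 67053096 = 14.24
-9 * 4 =-36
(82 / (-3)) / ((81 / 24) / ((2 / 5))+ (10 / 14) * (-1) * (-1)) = -224 / 75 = -2.99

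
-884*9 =-7956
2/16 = 1/8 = 0.12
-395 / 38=-10.39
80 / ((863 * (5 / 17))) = 272 / 863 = 0.32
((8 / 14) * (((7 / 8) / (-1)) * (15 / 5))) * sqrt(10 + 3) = -3 * sqrt(13) / 2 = -5.41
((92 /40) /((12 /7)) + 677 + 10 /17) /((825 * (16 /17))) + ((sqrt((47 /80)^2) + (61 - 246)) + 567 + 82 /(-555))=22465274629 /58608000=383.31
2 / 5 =0.40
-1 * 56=-56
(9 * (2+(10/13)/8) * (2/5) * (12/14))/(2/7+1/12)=35316/2015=17.53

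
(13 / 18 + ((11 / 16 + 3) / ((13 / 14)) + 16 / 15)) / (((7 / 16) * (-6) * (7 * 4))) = -3851 / 49140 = -0.08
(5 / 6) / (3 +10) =5 / 78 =0.06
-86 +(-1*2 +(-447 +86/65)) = -533.68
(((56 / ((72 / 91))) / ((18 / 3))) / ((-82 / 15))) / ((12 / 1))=-3185 / 17712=-0.18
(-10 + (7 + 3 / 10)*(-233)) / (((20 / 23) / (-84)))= 8263647 / 50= 165272.94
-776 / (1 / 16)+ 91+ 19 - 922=-13228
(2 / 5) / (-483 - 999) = -1 / 3705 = -0.00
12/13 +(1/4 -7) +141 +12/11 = 77943/572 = 136.26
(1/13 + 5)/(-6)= -11/13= -0.85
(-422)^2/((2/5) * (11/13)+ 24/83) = 480381590/1693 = 283745.77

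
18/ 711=2/ 79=0.03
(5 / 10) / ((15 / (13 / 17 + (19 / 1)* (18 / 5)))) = 5879 / 2550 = 2.31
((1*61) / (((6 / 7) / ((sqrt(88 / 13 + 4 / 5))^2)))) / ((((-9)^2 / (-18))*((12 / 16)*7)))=-40016 / 1755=-22.80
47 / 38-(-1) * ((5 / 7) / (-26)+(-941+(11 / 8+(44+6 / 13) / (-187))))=-142817991 / 152152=-938.65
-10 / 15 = -2 / 3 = -0.67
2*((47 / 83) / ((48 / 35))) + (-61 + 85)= 49453 / 1992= 24.83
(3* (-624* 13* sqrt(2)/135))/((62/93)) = -1352* sqrt(2)/5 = -382.40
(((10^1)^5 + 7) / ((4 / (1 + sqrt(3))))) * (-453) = -45303171 * sqrt(3) / 4- 45303171 / 4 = -30942641.23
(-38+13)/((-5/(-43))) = -215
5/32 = 0.16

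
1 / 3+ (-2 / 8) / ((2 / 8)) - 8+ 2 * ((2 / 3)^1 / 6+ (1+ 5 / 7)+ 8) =692 / 63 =10.98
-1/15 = -0.07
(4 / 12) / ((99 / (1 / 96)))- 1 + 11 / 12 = -0.08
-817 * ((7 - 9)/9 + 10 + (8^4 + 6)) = -30233902/9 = -3359322.44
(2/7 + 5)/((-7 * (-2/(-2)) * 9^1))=-37/441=-0.08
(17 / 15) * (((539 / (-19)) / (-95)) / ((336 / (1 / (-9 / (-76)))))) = 1309 / 153900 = 0.01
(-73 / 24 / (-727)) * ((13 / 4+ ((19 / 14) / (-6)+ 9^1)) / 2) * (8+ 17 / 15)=1010101 / 4396896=0.23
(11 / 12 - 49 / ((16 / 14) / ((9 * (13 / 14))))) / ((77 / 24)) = -17155 / 154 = -111.40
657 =657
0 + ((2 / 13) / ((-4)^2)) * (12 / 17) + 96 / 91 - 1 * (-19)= 62071 / 3094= 20.06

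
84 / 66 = 14 / 11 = 1.27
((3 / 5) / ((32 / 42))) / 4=63 / 320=0.20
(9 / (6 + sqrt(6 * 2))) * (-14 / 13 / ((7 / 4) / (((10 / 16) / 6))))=-15 / 104 + 5 * sqrt(3) / 104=-0.06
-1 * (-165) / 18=55 / 6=9.17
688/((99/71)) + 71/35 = 1716709/3465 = 495.44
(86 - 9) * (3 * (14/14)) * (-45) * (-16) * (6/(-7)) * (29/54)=-76560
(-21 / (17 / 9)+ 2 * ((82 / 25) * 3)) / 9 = 1213 / 1275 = 0.95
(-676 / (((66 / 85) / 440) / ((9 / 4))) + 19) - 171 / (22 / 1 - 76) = -5171267 / 6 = -861877.83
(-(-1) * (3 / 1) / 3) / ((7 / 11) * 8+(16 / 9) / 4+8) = 99 / 1340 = 0.07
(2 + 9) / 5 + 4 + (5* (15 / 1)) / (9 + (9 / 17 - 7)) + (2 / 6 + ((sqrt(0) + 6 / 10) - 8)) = 18566 / 645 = 28.78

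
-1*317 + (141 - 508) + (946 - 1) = 261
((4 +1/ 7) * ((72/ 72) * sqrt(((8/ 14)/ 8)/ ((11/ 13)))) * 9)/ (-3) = -87 * sqrt(2002)/ 1078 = -3.61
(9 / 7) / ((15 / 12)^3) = 576 / 875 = 0.66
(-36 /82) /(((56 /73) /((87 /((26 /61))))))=-3486699 /29848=-116.82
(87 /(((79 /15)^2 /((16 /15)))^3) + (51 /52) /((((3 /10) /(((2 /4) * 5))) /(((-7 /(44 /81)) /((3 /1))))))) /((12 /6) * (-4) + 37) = -19523248114580325 /16129338848729392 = -1.21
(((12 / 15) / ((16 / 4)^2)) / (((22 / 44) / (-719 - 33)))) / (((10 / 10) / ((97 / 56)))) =-4559 / 35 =-130.26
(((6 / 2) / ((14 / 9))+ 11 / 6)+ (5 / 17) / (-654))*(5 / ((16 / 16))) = 1463695 / 77826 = 18.81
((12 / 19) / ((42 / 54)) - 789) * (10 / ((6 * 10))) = -131.36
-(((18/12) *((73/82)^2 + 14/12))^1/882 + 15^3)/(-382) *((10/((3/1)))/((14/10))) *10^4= 625490211265625/2973438531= 210359.22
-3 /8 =-0.38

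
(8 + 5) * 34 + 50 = 492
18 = 18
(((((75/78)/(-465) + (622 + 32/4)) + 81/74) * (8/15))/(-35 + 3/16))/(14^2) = -903381184/18313466535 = -0.05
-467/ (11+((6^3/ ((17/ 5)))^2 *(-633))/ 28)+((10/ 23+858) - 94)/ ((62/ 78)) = 126553471557139/ 131591670011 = 961.71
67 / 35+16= 627 / 35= 17.91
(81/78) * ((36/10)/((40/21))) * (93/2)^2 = 44135847/10400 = 4243.83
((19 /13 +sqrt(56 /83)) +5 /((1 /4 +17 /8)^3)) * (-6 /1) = -981606 /89167-12 * sqrt(1162) /83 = -15.94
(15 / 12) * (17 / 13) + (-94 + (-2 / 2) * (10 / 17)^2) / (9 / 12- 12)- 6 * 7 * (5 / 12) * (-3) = 42280403 / 676260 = 62.52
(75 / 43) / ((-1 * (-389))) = 75 / 16727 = 0.00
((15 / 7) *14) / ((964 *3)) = 5 / 482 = 0.01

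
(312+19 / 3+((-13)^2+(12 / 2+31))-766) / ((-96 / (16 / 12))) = 725 / 216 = 3.36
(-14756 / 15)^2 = 217739536 / 225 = 967731.27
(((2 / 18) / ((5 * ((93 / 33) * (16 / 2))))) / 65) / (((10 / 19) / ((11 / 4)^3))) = 278179 / 464256000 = 0.00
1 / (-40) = -1 / 40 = -0.02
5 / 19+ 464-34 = 8175 / 19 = 430.26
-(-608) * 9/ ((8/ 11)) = 7524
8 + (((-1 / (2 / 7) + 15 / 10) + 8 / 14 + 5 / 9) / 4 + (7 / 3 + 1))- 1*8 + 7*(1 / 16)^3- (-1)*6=9.12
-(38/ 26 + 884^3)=-690807105.46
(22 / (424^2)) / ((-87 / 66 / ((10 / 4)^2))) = -3025 / 5213504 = -0.00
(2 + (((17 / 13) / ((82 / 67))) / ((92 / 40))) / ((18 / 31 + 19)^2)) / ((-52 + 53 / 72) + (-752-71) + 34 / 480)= -6508155943440 / 2842969993064929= -0.00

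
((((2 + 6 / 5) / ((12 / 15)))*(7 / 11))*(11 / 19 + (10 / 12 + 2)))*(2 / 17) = 10892 / 10659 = 1.02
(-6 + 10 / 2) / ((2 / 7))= -7 / 2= -3.50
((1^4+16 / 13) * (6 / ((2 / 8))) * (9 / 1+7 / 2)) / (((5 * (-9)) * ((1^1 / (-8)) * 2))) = 2320 / 39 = 59.49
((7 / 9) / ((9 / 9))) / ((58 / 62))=217 / 261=0.83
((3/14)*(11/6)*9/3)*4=33/7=4.71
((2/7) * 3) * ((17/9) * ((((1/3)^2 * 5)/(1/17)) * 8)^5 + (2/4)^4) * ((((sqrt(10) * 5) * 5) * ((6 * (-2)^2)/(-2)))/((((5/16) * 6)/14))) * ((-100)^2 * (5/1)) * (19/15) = -300557147180998951600000 * sqrt(10)/531441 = -1788430234277017717.48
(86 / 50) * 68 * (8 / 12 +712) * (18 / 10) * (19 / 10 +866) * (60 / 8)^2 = 183116945187 / 25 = 7324677807.48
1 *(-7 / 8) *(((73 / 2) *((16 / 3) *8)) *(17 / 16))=-8687 / 6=-1447.83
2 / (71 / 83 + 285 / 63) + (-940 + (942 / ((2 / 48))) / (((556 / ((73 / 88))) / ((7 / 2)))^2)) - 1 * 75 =-1014.01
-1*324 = -324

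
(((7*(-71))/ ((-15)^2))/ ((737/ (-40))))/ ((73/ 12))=15904/ 807015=0.02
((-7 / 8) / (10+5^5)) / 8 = -0.00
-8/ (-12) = 2/ 3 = 0.67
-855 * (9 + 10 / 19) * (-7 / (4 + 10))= 8145 / 2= 4072.50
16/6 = 8/3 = 2.67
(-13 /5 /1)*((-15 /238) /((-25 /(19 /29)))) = -0.00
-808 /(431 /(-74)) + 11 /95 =5684981 /40945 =138.84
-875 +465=-410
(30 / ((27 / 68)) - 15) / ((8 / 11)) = 5995 / 72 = 83.26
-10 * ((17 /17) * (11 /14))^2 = -605 /98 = -6.17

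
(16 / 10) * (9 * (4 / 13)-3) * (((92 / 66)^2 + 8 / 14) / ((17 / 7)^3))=-7513856 / 115922235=-0.06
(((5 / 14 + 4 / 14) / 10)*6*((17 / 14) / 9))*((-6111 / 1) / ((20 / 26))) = -578799 / 1400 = -413.43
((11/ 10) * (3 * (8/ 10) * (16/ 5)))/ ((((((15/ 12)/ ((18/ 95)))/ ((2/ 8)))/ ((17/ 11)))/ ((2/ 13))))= 58752/ 771875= 0.08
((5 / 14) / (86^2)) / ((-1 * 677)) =-0.00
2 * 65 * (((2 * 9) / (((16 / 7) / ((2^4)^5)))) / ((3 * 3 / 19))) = 2266234880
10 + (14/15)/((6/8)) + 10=956/45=21.24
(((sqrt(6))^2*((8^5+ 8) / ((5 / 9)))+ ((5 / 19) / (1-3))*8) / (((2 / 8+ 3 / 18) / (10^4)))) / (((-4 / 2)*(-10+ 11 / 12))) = 968488588800 / 2071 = 467642969.00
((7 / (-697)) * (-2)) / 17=0.00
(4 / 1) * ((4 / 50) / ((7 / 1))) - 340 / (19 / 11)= -196.80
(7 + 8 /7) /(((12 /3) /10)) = 285 /14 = 20.36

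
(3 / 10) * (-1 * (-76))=114 / 5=22.80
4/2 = 2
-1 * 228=-228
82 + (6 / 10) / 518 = 212383 / 2590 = 82.00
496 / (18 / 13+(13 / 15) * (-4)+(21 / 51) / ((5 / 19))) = -328848 / 343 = -958.74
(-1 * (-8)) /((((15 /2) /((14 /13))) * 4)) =56 /195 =0.29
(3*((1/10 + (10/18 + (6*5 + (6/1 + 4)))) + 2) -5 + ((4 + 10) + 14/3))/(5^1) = 28.33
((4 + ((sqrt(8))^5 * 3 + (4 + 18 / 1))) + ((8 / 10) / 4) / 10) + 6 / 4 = 688 / 25 + 384 * sqrt(2) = 570.58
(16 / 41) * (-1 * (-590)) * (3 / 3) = 9440 / 41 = 230.24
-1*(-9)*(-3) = -27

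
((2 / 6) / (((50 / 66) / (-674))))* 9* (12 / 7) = -800712 / 175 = -4575.50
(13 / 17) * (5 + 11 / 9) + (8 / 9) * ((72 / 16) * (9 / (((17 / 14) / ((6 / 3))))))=9800 / 153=64.05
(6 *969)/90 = 323/5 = 64.60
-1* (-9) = 9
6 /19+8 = 158 /19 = 8.32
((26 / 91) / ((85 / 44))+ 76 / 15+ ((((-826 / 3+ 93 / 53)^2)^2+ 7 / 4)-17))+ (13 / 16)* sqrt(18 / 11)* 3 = 117* sqrt(22) / 176+ 8521068341935746734869 / 1521126927180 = 5601812836.54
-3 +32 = 29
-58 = -58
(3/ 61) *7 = 21/ 61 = 0.34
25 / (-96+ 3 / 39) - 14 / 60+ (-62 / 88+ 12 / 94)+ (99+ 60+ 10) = 6495825509 / 38681940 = 167.93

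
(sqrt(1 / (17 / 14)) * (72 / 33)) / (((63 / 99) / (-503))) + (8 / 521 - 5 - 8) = -12072 * sqrt(238) / 119 - 6765 / 521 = -1578.01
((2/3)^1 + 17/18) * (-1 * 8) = -116/9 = -12.89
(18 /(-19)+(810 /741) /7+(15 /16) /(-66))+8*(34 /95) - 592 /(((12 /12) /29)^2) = -1515038149081 /3043040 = -497869.94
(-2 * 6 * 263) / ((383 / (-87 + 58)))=91524 / 383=238.97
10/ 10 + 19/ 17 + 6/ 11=498/ 187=2.66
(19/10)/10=19/100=0.19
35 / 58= 0.60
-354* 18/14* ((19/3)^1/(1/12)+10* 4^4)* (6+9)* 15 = -1889616600/7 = -269945228.57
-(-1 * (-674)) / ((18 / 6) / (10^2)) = -67400 / 3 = -22466.67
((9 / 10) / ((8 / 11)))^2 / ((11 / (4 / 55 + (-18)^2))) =45117 / 1000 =45.12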